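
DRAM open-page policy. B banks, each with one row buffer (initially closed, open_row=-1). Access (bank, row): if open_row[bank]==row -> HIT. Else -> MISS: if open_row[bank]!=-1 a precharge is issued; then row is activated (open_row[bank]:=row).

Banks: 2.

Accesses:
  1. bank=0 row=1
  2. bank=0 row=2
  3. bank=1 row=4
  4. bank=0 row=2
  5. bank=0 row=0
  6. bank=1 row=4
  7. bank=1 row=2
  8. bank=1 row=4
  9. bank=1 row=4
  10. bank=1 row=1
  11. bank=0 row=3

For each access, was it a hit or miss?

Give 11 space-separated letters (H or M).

Answer: M M M H M H M M H M M

Derivation:
Acc 1: bank0 row1 -> MISS (open row1); precharges=0
Acc 2: bank0 row2 -> MISS (open row2); precharges=1
Acc 3: bank1 row4 -> MISS (open row4); precharges=1
Acc 4: bank0 row2 -> HIT
Acc 5: bank0 row0 -> MISS (open row0); precharges=2
Acc 6: bank1 row4 -> HIT
Acc 7: bank1 row2 -> MISS (open row2); precharges=3
Acc 8: bank1 row4 -> MISS (open row4); precharges=4
Acc 9: bank1 row4 -> HIT
Acc 10: bank1 row1 -> MISS (open row1); precharges=5
Acc 11: bank0 row3 -> MISS (open row3); precharges=6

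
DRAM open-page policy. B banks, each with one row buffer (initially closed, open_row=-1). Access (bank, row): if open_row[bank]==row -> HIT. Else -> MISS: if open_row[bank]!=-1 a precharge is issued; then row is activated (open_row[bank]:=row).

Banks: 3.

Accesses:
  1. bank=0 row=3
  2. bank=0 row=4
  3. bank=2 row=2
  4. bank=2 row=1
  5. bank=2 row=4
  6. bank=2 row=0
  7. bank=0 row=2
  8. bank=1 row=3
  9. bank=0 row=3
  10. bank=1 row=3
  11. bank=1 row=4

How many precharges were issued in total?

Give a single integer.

Acc 1: bank0 row3 -> MISS (open row3); precharges=0
Acc 2: bank0 row4 -> MISS (open row4); precharges=1
Acc 3: bank2 row2 -> MISS (open row2); precharges=1
Acc 4: bank2 row1 -> MISS (open row1); precharges=2
Acc 5: bank2 row4 -> MISS (open row4); precharges=3
Acc 6: bank2 row0 -> MISS (open row0); precharges=4
Acc 7: bank0 row2 -> MISS (open row2); precharges=5
Acc 8: bank1 row3 -> MISS (open row3); precharges=5
Acc 9: bank0 row3 -> MISS (open row3); precharges=6
Acc 10: bank1 row3 -> HIT
Acc 11: bank1 row4 -> MISS (open row4); precharges=7

Answer: 7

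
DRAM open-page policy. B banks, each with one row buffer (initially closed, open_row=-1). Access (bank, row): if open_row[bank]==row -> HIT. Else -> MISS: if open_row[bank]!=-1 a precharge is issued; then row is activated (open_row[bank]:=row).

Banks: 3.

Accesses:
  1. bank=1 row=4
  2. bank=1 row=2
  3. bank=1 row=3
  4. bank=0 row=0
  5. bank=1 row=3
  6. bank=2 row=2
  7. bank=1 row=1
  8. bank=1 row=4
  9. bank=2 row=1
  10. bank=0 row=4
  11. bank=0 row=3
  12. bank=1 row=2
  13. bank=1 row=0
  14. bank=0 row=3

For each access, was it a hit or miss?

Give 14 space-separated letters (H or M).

Answer: M M M M H M M M M M M M M H

Derivation:
Acc 1: bank1 row4 -> MISS (open row4); precharges=0
Acc 2: bank1 row2 -> MISS (open row2); precharges=1
Acc 3: bank1 row3 -> MISS (open row3); precharges=2
Acc 4: bank0 row0 -> MISS (open row0); precharges=2
Acc 5: bank1 row3 -> HIT
Acc 6: bank2 row2 -> MISS (open row2); precharges=2
Acc 7: bank1 row1 -> MISS (open row1); precharges=3
Acc 8: bank1 row4 -> MISS (open row4); precharges=4
Acc 9: bank2 row1 -> MISS (open row1); precharges=5
Acc 10: bank0 row4 -> MISS (open row4); precharges=6
Acc 11: bank0 row3 -> MISS (open row3); precharges=7
Acc 12: bank1 row2 -> MISS (open row2); precharges=8
Acc 13: bank1 row0 -> MISS (open row0); precharges=9
Acc 14: bank0 row3 -> HIT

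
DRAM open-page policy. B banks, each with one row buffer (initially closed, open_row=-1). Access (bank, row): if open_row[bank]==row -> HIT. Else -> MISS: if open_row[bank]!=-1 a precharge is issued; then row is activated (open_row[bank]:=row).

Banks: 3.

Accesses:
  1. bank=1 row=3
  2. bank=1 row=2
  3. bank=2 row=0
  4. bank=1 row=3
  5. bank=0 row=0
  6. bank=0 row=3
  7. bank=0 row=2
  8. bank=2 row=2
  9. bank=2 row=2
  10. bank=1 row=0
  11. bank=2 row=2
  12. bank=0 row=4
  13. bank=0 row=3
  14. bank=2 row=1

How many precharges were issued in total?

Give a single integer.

Answer: 9

Derivation:
Acc 1: bank1 row3 -> MISS (open row3); precharges=0
Acc 2: bank1 row2 -> MISS (open row2); precharges=1
Acc 3: bank2 row0 -> MISS (open row0); precharges=1
Acc 4: bank1 row3 -> MISS (open row3); precharges=2
Acc 5: bank0 row0 -> MISS (open row0); precharges=2
Acc 6: bank0 row3 -> MISS (open row3); precharges=3
Acc 7: bank0 row2 -> MISS (open row2); precharges=4
Acc 8: bank2 row2 -> MISS (open row2); precharges=5
Acc 9: bank2 row2 -> HIT
Acc 10: bank1 row0 -> MISS (open row0); precharges=6
Acc 11: bank2 row2 -> HIT
Acc 12: bank0 row4 -> MISS (open row4); precharges=7
Acc 13: bank0 row3 -> MISS (open row3); precharges=8
Acc 14: bank2 row1 -> MISS (open row1); precharges=9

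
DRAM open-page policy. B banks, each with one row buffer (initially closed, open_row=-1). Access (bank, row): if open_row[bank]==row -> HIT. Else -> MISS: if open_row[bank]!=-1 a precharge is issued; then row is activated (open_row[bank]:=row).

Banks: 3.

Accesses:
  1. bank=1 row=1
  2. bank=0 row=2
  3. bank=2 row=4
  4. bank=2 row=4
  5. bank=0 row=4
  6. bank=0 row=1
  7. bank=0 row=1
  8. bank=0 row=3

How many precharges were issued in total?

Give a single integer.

Answer: 3

Derivation:
Acc 1: bank1 row1 -> MISS (open row1); precharges=0
Acc 2: bank0 row2 -> MISS (open row2); precharges=0
Acc 3: bank2 row4 -> MISS (open row4); precharges=0
Acc 4: bank2 row4 -> HIT
Acc 5: bank0 row4 -> MISS (open row4); precharges=1
Acc 6: bank0 row1 -> MISS (open row1); precharges=2
Acc 7: bank0 row1 -> HIT
Acc 8: bank0 row3 -> MISS (open row3); precharges=3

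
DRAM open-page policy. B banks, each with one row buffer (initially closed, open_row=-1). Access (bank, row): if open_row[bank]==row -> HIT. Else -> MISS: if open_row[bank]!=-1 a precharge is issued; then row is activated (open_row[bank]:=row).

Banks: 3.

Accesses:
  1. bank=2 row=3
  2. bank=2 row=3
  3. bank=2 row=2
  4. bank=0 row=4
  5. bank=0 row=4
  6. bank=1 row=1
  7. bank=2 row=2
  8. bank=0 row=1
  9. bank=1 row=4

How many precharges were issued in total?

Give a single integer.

Acc 1: bank2 row3 -> MISS (open row3); precharges=0
Acc 2: bank2 row3 -> HIT
Acc 3: bank2 row2 -> MISS (open row2); precharges=1
Acc 4: bank0 row4 -> MISS (open row4); precharges=1
Acc 5: bank0 row4 -> HIT
Acc 6: bank1 row1 -> MISS (open row1); precharges=1
Acc 7: bank2 row2 -> HIT
Acc 8: bank0 row1 -> MISS (open row1); precharges=2
Acc 9: bank1 row4 -> MISS (open row4); precharges=3

Answer: 3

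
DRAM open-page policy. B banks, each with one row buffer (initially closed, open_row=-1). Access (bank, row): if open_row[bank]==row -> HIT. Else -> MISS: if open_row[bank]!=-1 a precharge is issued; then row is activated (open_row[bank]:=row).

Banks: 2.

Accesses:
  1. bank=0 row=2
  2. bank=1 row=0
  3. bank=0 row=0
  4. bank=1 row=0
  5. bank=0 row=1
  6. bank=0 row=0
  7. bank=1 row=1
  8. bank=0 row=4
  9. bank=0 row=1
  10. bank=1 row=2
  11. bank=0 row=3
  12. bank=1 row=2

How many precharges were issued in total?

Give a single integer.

Acc 1: bank0 row2 -> MISS (open row2); precharges=0
Acc 2: bank1 row0 -> MISS (open row0); precharges=0
Acc 3: bank0 row0 -> MISS (open row0); precharges=1
Acc 4: bank1 row0 -> HIT
Acc 5: bank0 row1 -> MISS (open row1); precharges=2
Acc 6: bank0 row0 -> MISS (open row0); precharges=3
Acc 7: bank1 row1 -> MISS (open row1); precharges=4
Acc 8: bank0 row4 -> MISS (open row4); precharges=5
Acc 9: bank0 row1 -> MISS (open row1); precharges=6
Acc 10: bank1 row2 -> MISS (open row2); precharges=7
Acc 11: bank0 row3 -> MISS (open row3); precharges=8
Acc 12: bank1 row2 -> HIT

Answer: 8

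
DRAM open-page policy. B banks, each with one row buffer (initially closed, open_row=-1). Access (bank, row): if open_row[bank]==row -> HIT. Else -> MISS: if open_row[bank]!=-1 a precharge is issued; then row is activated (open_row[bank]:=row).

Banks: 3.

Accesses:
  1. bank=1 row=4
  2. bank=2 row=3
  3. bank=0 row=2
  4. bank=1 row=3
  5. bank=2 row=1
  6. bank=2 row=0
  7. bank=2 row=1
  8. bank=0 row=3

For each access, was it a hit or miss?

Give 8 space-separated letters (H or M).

Acc 1: bank1 row4 -> MISS (open row4); precharges=0
Acc 2: bank2 row3 -> MISS (open row3); precharges=0
Acc 3: bank0 row2 -> MISS (open row2); precharges=0
Acc 4: bank1 row3 -> MISS (open row3); precharges=1
Acc 5: bank2 row1 -> MISS (open row1); precharges=2
Acc 6: bank2 row0 -> MISS (open row0); precharges=3
Acc 7: bank2 row1 -> MISS (open row1); precharges=4
Acc 8: bank0 row3 -> MISS (open row3); precharges=5

Answer: M M M M M M M M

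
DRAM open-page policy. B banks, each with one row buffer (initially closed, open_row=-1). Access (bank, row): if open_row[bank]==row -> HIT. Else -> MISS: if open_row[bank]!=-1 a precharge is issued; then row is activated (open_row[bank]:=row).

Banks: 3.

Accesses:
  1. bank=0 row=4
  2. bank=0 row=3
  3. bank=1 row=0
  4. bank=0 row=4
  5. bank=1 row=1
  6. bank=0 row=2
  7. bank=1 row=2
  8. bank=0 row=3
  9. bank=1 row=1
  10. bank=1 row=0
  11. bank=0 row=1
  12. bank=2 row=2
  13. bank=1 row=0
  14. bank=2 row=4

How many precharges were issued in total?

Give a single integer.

Answer: 10

Derivation:
Acc 1: bank0 row4 -> MISS (open row4); precharges=0
Acc 2: bank0 row3 -> MISS (open row3); precharges=1
Acc 3: bank1 row0 -> MISS (open row0); precharges=1
Acc 4: bank0 row4 -> MISS (open row4); precharges=2
Acc 5: bank1 row1 -> MISS (open row1); precharges=3
Acc 6: bank0 row2 -> MISS (open row2); precharges=4
Acc 7: bank1 row2 -> MISS (open row2); precharges=5
Acc 8: bank0 row3 -> MISS (open row3); precharges=6
Acc 9: bank1 row1 -> MISS (open row1); precharges=7
Acc 10: bank1 row0 -> MISS (open row0); precharges=8
Acc 11: bank0 row1 -> MISS (open row1); precharges=9
Acc 12: bank2 row2 -> MISS (open row2); precharges=9
Acc 13: bank1 row0 -> HIT
Acc 14: bank2 row4 -> MISS (open row4); precharges=10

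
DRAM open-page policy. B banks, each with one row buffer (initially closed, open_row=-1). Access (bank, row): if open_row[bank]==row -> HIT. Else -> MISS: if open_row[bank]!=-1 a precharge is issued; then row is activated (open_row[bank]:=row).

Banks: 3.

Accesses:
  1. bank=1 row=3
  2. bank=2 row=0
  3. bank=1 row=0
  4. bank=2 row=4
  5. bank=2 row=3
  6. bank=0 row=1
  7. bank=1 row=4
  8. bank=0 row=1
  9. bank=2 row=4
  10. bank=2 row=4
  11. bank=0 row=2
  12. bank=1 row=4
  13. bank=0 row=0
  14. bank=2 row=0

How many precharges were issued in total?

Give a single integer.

Acc 1: bank1 row3 -> MISS (open row3); precharges=0
Acc 2: bank2 row0 -> MISS (open row0); precharges=0
Acc 3: bank1 row0 -> MISS (open row0); precharges=1
Acc 4: bank2 row4 -> MISS (open row4); precharges=2
Acc 5: bank2 row3 -> MISS (open row3); precharges=3
Acc 6: bank0 row1 -> MISS (open row1); precharges=3
Acc 7: bank1 row4 -> MISS (open row4); precharges=4
Acc 8: bank0 row1 -> HIT
Acc 9: bank2 row4 -> MISS (open row4); precharges=5
Acc 10: bank2 row4 -> HIT
Acc 11: bank0 row2 -> MISS (open row2); precharges=6
Acc 12: bank1 row4 -> HIT
Acc 13: bank0 row0 -> MISS (open row0); precharges=7
Acc 14: bank2 row0 -> MISS (open row0); precharges=8

Answer: 8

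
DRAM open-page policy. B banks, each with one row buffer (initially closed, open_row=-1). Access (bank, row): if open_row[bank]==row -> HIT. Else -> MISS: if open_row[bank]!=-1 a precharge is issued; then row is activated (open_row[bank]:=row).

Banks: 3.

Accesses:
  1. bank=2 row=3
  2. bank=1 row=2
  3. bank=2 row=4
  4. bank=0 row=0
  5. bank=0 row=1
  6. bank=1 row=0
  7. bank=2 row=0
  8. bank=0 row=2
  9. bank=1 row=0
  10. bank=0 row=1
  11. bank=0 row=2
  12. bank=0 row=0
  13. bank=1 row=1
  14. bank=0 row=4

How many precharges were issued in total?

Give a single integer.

Answer: 10

Derivation:
Acc 1: bank2 row3 -> MISS (open row3); precharges=0
Acc 2: bank1 row2 -> MISS (open row2); precharges=0
Acc 3: bank2 row4 -> MISS (open row4); precharges=1
Acc 4: bank0 row0 -> MISS (open row0); precharges=1
Acc 5: bank0 row1 -> MISS (open row1); precharges=2
Acc 6: bank1 row0 -> MISS (open row0); precharges=3
Acc 7: bank2 row0 -> MISS (open row0); precharges=4
Acc 8: bank0 row2 -> MISS (open row2); precharges=5
Acc 9: bank1 row0 -> HIT
Acc 10: bank0 row1 -> MISS (open row1); precharges=6
Acc 11: bank0 row2 -> MISS (open row2); precharges=7
Acc 12: bank0 row0 -> MISS (open row0); precharges=8
Acc 13: bank1 row1 -> MISS (open row1); precharges=9
Acc 14: bank0 row4 -> MISS (open row4); precharges=10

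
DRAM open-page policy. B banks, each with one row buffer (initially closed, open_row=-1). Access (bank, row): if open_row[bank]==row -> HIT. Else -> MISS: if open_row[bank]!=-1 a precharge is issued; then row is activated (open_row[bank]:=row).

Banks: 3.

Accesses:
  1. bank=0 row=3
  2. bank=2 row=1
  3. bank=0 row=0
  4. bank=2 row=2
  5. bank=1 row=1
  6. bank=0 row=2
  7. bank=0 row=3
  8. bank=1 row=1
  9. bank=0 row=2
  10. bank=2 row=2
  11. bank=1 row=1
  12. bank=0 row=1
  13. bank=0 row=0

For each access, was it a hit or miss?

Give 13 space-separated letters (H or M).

Acc 1: bank0 row3 -> MISS (open row3); precharges=0
Acc 2: bank2 row1 -> MISS (open row1); precharges=0
Acc 3: bank0 row0 -> MISS (open row0); precharges=1
Acc 4: bank2 row2 -> MISS (open row2); precharges=2
Acc 5: bank1 row1 -> MISS (open row1); precharges=2
Acc 6: bank0 row2 -> MISS (open row2); precharges=3
Acc 7: bank0 row3 -> MISS (open row3); precharges=4
Acc 8: bank1 row1 -> HIT
Acc 9: bank0 row2 -> MISS (open row2); precharges=5
Acc 10: bank2 row2 -> HIT
Acc 11: bank1 row1 -> HIT
Acc 12: bank0 row1 -> MISS (open row1); precharges=6
Acc 13: bank0 row0 -> MISS (open row0); precharges=7

Answer: M M M M M M M H M H H M M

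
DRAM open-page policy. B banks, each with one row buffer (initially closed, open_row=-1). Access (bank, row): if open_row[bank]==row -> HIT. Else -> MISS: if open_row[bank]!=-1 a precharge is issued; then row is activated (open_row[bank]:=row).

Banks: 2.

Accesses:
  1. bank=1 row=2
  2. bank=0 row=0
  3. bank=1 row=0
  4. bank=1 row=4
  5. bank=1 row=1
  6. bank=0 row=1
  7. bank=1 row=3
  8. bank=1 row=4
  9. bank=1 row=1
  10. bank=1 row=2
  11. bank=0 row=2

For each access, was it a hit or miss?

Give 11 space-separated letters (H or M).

Answer: M M M M M M M M M M M

Derivation:
Acc 1: bank1 row2 -> MISS (open row2); precharges=0
Acc 2: bank0 row0 -> MISS (open row0); precharges=0
Acc 3: bank1 row0 -> MISS (open row0); precharges=1
Acc 4: bank1 row4 -> MISS (open row4); precharges=2
Acc 5: bank1 row1 -> MISS (open row1); precharges=3
Acc 6: bank0 row1 -> MISS (open row1); precharges=4
Acc 7: bank1 row3 -> MISS (open row3); precharges=5
Acc 8: bank1 row4 -> MISS (open row4); precharges=6
Acc 9: bank1 row1 -> MISS (open row1); precharges=7
Acc 10: bank1 row2 -> MISS (open row2); precharges=8
Acc 11: bank0 row2 -> MISS (open row2); precharges=9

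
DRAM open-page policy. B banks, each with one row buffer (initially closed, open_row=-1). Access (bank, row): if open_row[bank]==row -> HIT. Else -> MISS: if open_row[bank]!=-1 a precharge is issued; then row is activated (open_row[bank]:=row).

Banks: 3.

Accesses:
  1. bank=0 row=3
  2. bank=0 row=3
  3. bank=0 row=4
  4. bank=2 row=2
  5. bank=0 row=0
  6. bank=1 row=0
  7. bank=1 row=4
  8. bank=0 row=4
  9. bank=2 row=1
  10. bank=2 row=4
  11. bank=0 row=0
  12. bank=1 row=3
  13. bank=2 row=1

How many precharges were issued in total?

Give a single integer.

Acc 1: bank0 row3 -> MISS (open row3); precharges=0
Acc 2: bank0 row3 -> HIT
Acc 3: bank0 row4 -> MISS (open row4); precharges=1
Acc 4: bank2 row2 -> MISS (open row2); precharges=1
Acc 5: bank0 row0 -> MISS (open row0); precharges=2
Acc 6: bank1 row0 -> MISS (open row0); precharges=2
Acc 7: bank1 row4 -> MISS (open row4); precharges=3
Acc 8: bank0 row4 -> MISS (open row4); precharges=4
Acc 9: bank2 row1 -> MISS (open row1); precharges=5
Acc 10: bank2 row4 -> MISS (open row4); precharges=6
Acc 11: bank0 row0 -> MISS (open row0); precharges=7
Acc 12: bank1 row3 -> MISS (open row3); precharges=8
Acc 13: bank2 row1 -> MISS (open row1); precharges=9

Answer: 9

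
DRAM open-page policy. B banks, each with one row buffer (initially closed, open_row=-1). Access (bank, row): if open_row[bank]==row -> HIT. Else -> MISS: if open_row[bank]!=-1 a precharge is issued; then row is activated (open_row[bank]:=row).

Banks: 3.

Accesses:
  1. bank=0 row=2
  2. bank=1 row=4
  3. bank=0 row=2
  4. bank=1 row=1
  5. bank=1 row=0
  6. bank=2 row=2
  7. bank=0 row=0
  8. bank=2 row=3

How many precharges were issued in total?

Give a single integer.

Answer: 4

Derivation:
Acc 1: bank0 row2 -> MISS (open row2); precharges=0
Acc 2: bank1 row4 -> MISS (open row4); precharges=0
Acc 3: bank0 row2 -> HIT
Acc 4: bank1 row1 -> MISS (open row1); precharges=1
Acc 5: bank1 row0 -> MISS (open row0); precharges=2
Acc 6: bank2 row2 -> MISS (open row2); precharges=2
Acc 7: bank0 row0 -> MISS (open row0); precharges=3
Acc 8: bank2 row3 -> MISS (open row3); precharges=4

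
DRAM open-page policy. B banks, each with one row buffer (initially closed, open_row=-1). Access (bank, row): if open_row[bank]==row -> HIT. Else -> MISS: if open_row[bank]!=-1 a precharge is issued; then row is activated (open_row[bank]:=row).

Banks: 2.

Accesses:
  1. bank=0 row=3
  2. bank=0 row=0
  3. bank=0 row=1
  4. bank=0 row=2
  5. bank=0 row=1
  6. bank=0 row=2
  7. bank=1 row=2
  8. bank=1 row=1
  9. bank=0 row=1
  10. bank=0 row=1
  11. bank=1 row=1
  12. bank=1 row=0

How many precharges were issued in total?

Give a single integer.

Answer: 8

Derivation:
Acc 1: bank0 row3 -> MISS (open row3); precharges=0
Acc 2: bank0 row0 -> MISS (open row0); precharges=1
Acc 3: bank0 row1 -> MISS (open row1); precharges=2
Acc 4: bank0 row2 -> MISS (open row2); precharges=3
Acc 5: bank0 row1 -> MISS (open row1); precharges=4
Acc 6: bank0 row2 -> MISS (open row2); precharges=5
Acc 7: bank1 row2 -> MISS (open row2); precharges=5
Acc 8: bank1 row1 -> MISS (open row1); precharges=6
Acc 9: bank0 row1 -> MISS (open row1); precharges=7
Acc 10: bank0 row1 -> HIT
Acc 11: bank1 row1 -> HIT
Acc 12: bank1 row0 -> MISS (open row0); precharges=8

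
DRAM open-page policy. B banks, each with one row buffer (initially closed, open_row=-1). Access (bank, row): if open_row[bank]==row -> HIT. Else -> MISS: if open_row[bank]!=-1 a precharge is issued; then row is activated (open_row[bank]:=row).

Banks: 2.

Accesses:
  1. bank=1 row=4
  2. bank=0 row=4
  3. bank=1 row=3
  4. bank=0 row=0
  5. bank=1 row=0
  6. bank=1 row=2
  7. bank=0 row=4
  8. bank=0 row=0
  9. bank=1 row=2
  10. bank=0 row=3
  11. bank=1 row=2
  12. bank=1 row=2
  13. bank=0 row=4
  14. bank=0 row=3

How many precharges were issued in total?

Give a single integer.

Acc 1: bank1 row4 -> MISS (open row4); precharges=0
Acc 2: bank0 row4 -> MISS (open row4); precharges=0
Acc 3: bank1 row3 -> MISS (open row3); precharges=1
Acc 4: bank0 row0 -> MISS (open row0); precharges=2
Acc 5: bank1 row0 -> MISS (open row0); precharges=3
Acc 6: bank1 row2 -> MISS (open row2); precharges=4
Acc 7: bank0 row4 -> MISS (open row4); precharges=5
Acc 8: bank0 row0 -> MISS (open row0); precharges=6
Acc 9: bank1 row2 -> HIT
Acc 10: bank0 row3 -> MISS (open row3); precharges=7
Acc 11: bank1 row2 -> HIT
Acc 12: bank1 row2 -> HIT
Acc 13: bank0 row4 -> MISS (open row4); precharges=8
Acc 14: bank0 row3 -> MISS (open row3); precharges=9

Answer: 9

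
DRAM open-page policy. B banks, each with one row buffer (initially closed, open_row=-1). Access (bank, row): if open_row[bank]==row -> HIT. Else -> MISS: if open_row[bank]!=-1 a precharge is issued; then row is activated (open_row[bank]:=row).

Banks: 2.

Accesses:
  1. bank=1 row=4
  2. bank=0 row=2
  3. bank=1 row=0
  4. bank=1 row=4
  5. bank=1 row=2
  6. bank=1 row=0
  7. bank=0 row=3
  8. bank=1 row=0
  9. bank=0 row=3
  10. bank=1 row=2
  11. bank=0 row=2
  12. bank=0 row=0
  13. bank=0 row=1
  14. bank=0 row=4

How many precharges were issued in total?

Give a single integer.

Answer: 10

Derivation:
Acc 1: bank1 row4 -> MISS (open row4); precharges=0
Acc 2: bank0 row2 -> MISS (open row2); precharges=0
Acc 3: bank1 row0 -> MISS (open row0); precharges=1
Acc 4: bank1 row4 -> MISS (open row4); precharges=2
Acc 5: bank1 row2 -> MISS (open row2); precharges=3
Acc 6: bank1 row0 -> MISS (open row0); precharges=4
Acc 7: bank0 row3 -> MISS (open row3); precharges=5
Acc 8: bank1 row0 -> HIT
Acc 9: bank0 row3 -> HIT
Acc 10: bank1 row2 -> MISS (open row2); precharges=6
Acc 11: bank0 row2 -> MISS (open row2); precharges=7
Acc 12: bank0 row0 -> MISS (open row0); precharges=8
Acc 13: bank0 row1 -> MISS (open row1); precharges=9
Acc 14: bank0 row4 -> MISS (open row4); precharges=10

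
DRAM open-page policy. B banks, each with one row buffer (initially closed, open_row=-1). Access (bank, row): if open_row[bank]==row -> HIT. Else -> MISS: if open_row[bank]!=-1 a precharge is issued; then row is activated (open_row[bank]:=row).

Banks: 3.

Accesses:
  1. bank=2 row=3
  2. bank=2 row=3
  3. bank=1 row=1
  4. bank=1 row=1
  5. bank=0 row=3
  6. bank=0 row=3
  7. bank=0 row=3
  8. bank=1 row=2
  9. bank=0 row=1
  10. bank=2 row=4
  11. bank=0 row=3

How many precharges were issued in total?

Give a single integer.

Acc 1: bank2 row3 -> MISS (open row3); precharges=0
Acc 2: bank2 row3 -> HIT
Acc 3: bank1 row1 -> MISS (open row1); precharges=0
Acc 4: bank1 row1 -> HIT
Acc 5: bank0 row3 -> MISS (open row3); precharges=0
Acc 6: bank0 row3 -> HIT
Acc 7: bank0 row3 -> HIT
Acc 8: bank1 row2 -> MISS (open row2); precharges=1
Acc 9: bank0 row1 -> MISS (open row1); precharges=2
Acc 10: bank2 row4 -> MISS (open row4); precharges=3
Acc 11: bank0 row3 -> MISS (open row3); precharges=4

Answer: 4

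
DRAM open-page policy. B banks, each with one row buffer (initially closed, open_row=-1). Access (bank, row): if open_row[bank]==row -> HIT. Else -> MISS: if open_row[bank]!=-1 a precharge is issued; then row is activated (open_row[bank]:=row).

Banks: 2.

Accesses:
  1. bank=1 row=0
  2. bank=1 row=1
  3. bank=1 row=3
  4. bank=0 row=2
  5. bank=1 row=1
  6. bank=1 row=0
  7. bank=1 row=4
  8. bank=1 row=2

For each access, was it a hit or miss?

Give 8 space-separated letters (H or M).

Acc 1: bank1 row0 -> MISS (open row0); precharges=0
Acc 2: bank1 row1 -> MISS (open row1); precharges=1
Acc 3: bank1 row3 -> MISS (open row3); precharges=2
Acc 4: bank0 row2 -> MISS (open row2); precharges=2
Acc 5: bank1 row1 -> MISS (open row1); precharges=3
Acc 6: bank1 row0 -> MISS (open row0); precharges=4
Acc 7: bank1 row4 -> MISS (open row4); precharges=5
Acc 8: bank1 row2 -> MISS (open row2); precharges=6

Answer: M M M M M M M M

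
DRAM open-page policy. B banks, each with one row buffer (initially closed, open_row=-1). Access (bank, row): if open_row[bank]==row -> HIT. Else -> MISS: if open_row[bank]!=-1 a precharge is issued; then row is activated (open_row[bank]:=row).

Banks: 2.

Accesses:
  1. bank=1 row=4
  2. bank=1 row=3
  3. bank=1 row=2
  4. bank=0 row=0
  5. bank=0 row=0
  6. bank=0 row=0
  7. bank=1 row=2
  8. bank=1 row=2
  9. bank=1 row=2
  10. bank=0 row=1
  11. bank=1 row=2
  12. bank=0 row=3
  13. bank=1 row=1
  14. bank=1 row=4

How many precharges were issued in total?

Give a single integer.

Acc 1: bank1 row4 -> MISS (open row4); precharges=0
Acc 2: bank1 row3 -> MISS (open row3); precharges=1
Acc 3: bank1 row2 -> MISS (open row2); precharges=2
Acc 4: bank0 row0 -> MISS (open row0); precharges=2
Acc 5: bank0 row0 -> HIT
Acc 6: bank0 row0 -> HIT
Acc 7: bank1 row2 -> HIT
Acc 8: bank1 row2 -> HIT
Acc 9: bank1 row2 -> HIT
Acc 10: bank0 row1 -> MISS (open row1); precharges=3
Acc 11: bank1 row2 -> HIT
Acc 12: bank0 row3 -> MISS (open row3); precharges=4
Acc 13: bank1 row1 -> MISS (open row1); precharges=5
Acc 14: bank1 row4 -> MISS (open row4); precharges=6

Answer: 6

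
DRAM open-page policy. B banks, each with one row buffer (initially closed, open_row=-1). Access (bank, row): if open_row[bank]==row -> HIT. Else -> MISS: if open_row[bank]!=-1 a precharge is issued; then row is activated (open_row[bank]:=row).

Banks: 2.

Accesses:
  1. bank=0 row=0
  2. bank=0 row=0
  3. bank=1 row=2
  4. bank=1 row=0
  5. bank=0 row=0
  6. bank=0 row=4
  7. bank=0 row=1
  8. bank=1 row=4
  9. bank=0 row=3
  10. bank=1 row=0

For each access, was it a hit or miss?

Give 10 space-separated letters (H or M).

Acc 1: bank0 row0 -> MISS (open row0); precharges=0
Acc 2: bank0 row0 -> HIT
Acc 3: bank1 row2 -> MISS (open row2); precharges=0
Acc 4: bank1 row0 -> MISS (open row0); precharges=1
Acc 5: bank0 row0 -> HIT
Acc 6: bank0 row4 -> MISS (open row4); precharges=2
Acc 7: bank0 row1 -> MISS (open row1); precharges=3
Acc 8: bank1 row4 -> MISS (open row4); precharges=4
Acc 9: bank0 row3 -> MISS (open row3); precharges=5
Acc 10: bank1 row0 -> MISS (open row0); precharges=6

Answer: M H M M H M M M M M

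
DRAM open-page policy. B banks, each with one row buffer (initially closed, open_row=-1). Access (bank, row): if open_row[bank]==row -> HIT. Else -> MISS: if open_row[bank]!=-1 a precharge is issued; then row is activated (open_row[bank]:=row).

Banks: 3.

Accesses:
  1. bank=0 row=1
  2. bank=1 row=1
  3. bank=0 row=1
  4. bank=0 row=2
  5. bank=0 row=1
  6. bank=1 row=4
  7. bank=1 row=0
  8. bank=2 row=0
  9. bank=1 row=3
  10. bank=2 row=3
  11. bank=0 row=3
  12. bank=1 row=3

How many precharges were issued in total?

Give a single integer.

Answer: 7

Derivation:
Acc 1: bank0 row1 -> MISS (open row1); precharges=0
Acc 2: bank1 row1 -> MISS (open row1); precharges=0
Acc 3: bank0 row1 -> HIT
Acc 4: bank0 row2 -> MISS (open row2); precharges=1
Acc 5: bank0 row1 -> MISS (open row1); precharges=2
Acc 6: bank1 row4 -> MISS (open row4); precharges=3
Acc 7: bank1 row0 -> MISS (open row0); precharges=4
Acc 8: bank2 row0 -> MISS (open row0); precharges=4
Acc 9: bank1 row3 -> MISS (open row3); precharges=5
Acc 10: bank2 row3 -> MISS (open row3); precharges=6
Acc 11: bank0 row3 -> MISS (open row3); precharges=7
Acc 12: bank1 row3 -> HIT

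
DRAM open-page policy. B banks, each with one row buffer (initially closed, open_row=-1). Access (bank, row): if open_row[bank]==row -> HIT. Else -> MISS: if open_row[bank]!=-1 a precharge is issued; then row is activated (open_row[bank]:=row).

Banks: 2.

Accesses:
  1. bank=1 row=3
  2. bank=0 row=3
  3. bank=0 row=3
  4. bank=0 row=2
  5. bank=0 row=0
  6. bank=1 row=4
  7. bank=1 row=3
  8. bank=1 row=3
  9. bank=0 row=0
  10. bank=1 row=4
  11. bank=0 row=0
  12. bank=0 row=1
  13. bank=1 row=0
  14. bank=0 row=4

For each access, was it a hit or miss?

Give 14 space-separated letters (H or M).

Answer: M M H M M M M H H M H M M M

Derivation:
Acc 1: bank1 row3 -> MISS (open row3); precharges=0
Acc 2: bank0 row3 -> MISS (open row3); precharges=0
Acc 3: bank0 row3 -> HIT
Acc 4: bank0 row2 -> MISS (open row2); precharges=1
Acc 5: bank0 row0 -> MISS (open row0); precharges=2
Acc 6: bank1 row4 -> MISS (open row4); precharges=3
Acc 7: bank1 row3 -> MISS (open row3); precharges=4
Acc 8: bank1 row3 -> HIT
Acc 9: bank0 row0 -> HIT
Acc 10: bank1 row4 -> MISS (open row4); precharges=5
Acc 11: bank0 row0 -> HIT
Acc 12: bank0 row1 -> MISS (open row1); precharges=6
Acc 13: bank1 row0 -> MISS (open row0); precharges=7
Acc 14: bank0 row4 -> MISS (open row4); precharges=8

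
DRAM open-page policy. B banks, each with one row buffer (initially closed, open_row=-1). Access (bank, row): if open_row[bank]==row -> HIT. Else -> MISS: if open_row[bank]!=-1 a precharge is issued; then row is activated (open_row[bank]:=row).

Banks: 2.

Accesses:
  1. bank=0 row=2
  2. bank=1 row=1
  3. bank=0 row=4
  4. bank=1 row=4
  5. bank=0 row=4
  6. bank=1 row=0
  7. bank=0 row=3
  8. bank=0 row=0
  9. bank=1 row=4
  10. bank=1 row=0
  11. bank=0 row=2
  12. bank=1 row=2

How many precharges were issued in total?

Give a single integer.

Acc 1: bank0 row2 -> MISS (open row2); precharges=0
Acc 2: bank1 row1 -> MISS (open row1); precharges=0
Acc 3: bank0 row4 -> MISS (open row4); precharges=1
Acc 4: bank1 row4 -> MISS (open row4); precharges=2
Acc 5: bank0 row4 -> HIT
Acc 6: bank1 row0 -> MISS (open row0); precharges=3
Acc 7: bank0 row3 -> MISS (open row3); precharges=4
Acc 8: bank0 row0 -> MISS (open row0); precharges=5
Acc 9: bank1 row4 -> MISS (open row4); precharges=6
Acc 10: bank1 row0 -> MISS (open row0); precharges=7
Acc 11: bank0 row2 -> MISS (open row2); precharges=8
Acc 12: bank1 row2 -> MISS (open row2); precharges=9

Answer: 9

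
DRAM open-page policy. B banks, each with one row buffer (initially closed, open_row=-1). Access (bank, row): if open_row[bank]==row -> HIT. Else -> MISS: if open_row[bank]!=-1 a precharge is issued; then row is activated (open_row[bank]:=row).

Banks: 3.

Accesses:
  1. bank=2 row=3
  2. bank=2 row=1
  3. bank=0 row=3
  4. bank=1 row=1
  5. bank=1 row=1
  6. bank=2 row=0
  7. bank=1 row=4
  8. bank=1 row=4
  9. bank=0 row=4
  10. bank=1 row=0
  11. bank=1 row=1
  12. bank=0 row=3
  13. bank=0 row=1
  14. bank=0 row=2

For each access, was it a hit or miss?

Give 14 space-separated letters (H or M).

Answer: M M M M H M M H M M M M M M

Derivation:
Acc 1: bank2 row3 -> MISS (open row3); precharges=0
Acc 2: bank2 row1 -> MISS (open row1); precharges=1
Acc 3: bank0 row3 -> MISS (open row3); precharges=1
Acc 4: bank1 row1 -> MISS (open row1); precharges=1
Acc 5: bank1 row1 -> HIT
Acc 6: bank2 row0 -> MISS (open row0); precharges=2
Acc 7: bank1 row4 -> MISS (open row4); precharges=3
Acc 8: bank1 row4 -> HIT
Acc 9: bank0 row4 -> MISS (open row4); precharges=4
Acc 10: bank1 row0 -> MISS (open row0); precharges=5
Acc 11: bank1 row1 -> MISS (open row1); precharges=6
Acc 12: bank0 row3 -> MISS (open row3); precharges=7
Acc 13: bank0 row1 -> MISS (open row1); precharges=8
Acc 14: bank0 row2 -> MISS (open row2); precharges=9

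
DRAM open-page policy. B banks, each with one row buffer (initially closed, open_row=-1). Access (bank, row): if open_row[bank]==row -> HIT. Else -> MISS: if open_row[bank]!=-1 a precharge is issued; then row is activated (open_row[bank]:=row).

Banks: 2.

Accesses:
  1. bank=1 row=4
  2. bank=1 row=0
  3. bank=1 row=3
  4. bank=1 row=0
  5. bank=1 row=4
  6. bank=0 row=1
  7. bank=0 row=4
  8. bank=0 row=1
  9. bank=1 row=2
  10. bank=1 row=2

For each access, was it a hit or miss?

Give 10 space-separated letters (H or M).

Acc 1: bank1 row4 -> MISS (open row4); precharges=0
Acc 2: bank1 row0 -> MISS (open row0); precharges=1
Acc 3: bank1 row3 -> MISS (open row3); precharges=2
Acc 4: bank1 row0 -> MISS (open row0); precharges=3
Acc 5: bank1 row4 -> MISS (open row4); precharges=4
Acc 6: bank0 row1 -> MISS (open row1); precharges=4
Acc 7: bank0 row4 -> MISS (open row4); precharges=5
Acc 8: bank0 row1 -> MISS (open row1); precharges=6
Acc 9: bank1 row2 -> MISS (open row2); precharges=7
Acc 10: bank1 row2 -> HIT

Answer: M M M M M M M M M H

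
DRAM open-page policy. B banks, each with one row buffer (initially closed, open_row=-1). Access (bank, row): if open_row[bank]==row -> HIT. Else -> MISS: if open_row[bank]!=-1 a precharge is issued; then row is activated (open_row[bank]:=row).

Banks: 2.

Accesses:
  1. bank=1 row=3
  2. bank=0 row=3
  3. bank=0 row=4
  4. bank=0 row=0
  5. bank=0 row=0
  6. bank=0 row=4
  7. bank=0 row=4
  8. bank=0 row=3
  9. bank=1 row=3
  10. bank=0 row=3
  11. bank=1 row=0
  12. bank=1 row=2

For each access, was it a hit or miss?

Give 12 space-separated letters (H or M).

Acc 1: bank1 row3 -> MISS (open row3); precharges=0
Acc 2: bank0 row3 -> MISS (open row3); precharges=0
Acc 3: bank0 row4 -> MISS (open row4); precharges=1
Acc 4: bank0 row0 -> MISS (open row0); precharges=2
Acc 5: bank0 row0 -> HIT
Acc 6: bank0 row4 -> MISS (open row4); precharges=3
Acc 7: bank0 row4 -> HIT
Acc 8: bank0 row3 -> MISS (open row3); precharges=4
Acc 9: bank1 row3 -> HIT
Acc 10: bank0 row3 -> HIT
Acc 11: bank1 row0 -> MISS (open row0); precharges=5
Acc 12: bank1 row2 -> MISS (open row2); precharges=6

Answer: M M M M H M H M H H M M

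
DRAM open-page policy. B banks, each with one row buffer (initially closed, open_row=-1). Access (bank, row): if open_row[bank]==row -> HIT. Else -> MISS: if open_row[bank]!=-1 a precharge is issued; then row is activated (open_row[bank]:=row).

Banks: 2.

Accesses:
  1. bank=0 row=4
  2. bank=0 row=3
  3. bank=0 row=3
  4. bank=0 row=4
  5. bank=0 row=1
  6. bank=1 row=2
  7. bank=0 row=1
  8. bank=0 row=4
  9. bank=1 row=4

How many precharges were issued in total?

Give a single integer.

Answer: 5

Derivation:
Acc 1: bank0 row4 -> MISS (open row4); precharges=0
Acc 2: bank0 row3 -> MISS (open row3); precharges=1
Acc 3: bank0 row3 -> HIT
Acc 4: bank0 row4 -> MISS (open row4); precharges=2
Acc 5: bank0 row1 -> MISS (open row1); precharges=3
Acc 6: bank1 row2 -> MISS (open row2); precharges=3
Acc 7: bank0 row1 -> HIT
Acc 8: bank0 row4 -> MISS (open row4); precharges=4
Acc 9: bank1 row4 -> MISS (open row4); precharges=5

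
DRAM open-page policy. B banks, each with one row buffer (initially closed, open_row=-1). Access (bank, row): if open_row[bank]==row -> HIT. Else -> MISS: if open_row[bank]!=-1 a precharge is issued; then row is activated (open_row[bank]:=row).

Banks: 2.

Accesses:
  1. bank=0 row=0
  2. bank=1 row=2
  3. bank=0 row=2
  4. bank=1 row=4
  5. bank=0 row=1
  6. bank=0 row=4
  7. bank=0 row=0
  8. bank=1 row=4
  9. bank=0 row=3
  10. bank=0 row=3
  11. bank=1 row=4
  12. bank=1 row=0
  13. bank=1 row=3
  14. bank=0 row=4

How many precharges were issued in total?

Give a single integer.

Answer: 9

Derivation:
Acc 1: bank0 row0 -> MISS (open row0); precharges=0
Acc 2: bank1 row2 -> MISS (open row2); precharges=0
Acc 3: bank0 row2 -> MISS (open row2); precharges=1
Acc 4: bank1 row4 -> MISS (open row4); precharges=2
Acc 5: bank0 row1 -> MISS (open row1); precharges=3
Acc 6: bank0 row4 -> MISS (open row4); precharges=4
Acc 7: bank0 row0 -> MISS (open row0); precharges=5
Acc 8: bank1 row4 -> HIT
Acc 9: bank0 row3 -> MISS (open row3); precharges=6
Acc 10: bank0 row3 -> HIT
Acc 11: bank1 row4 -> HIT
Acc 12: bank1 row0 -> MISS (open row0); precharges=7
Acc 13: bank1 row3 -> MISS (open row3); precharges=8
Acc 14: bank0 row4 -> MISS (open row4); precharges=9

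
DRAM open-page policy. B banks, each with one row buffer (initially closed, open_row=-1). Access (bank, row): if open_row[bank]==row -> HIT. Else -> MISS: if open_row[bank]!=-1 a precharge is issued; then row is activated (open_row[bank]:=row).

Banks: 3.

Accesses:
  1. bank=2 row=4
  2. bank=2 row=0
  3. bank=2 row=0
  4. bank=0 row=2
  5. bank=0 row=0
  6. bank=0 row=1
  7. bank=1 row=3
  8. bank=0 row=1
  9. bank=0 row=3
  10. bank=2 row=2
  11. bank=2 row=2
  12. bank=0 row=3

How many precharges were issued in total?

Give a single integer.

Acc 1: bank2 row4 -> MISS (open row4); precharges=0
Acc 2: bank2 row0 -> MISS (open row0); precharges=1
Acc 3: bank2 row0 -> HIT
Acc 4: bank0 row2 -> MISS (open row2); precharges=1
Acc 5: bank0 row0 -> MISS (open row0); precharges=2
Acc 6: bank0 row1 -> MISS (open row1); precharges=3
Acc 7: bank1 row3 -> MISS (open row3); precharges=3
Acc 8: bank0 row1 -> HIT
Acc 9: bank0 row3 -> MISS (open row3); precharges=4
Acc 10: bank2 row2 -> MISS (open row2); precharges=5
Acc 11: bank2 row2 -> HIT
Acc 12: bank0 row3 -> HIT

Answer: 5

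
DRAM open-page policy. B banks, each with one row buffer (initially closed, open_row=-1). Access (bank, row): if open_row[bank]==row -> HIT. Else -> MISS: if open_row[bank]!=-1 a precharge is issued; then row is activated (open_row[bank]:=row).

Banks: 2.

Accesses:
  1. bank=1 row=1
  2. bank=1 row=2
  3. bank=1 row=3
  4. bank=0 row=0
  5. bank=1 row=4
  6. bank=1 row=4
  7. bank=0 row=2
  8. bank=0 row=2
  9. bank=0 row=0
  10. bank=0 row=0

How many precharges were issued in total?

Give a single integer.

Answer: 5

Derivation:
Acc 1: bank1 row1 -> MISS (open row1); precharges=0
Acc 2: bank1 row2 -> MISS (open row2); precharges=1
Acc 3: bank1 row3 -> MISS (open row3); precharges=2
Acc 4: bank0 row0 -> MISS (open row0); precharges=2
Acc 5: bank1 row4 -> MISS (open row4); precharges=3
Acc 6: bank1 row4 -> HIT
Acc 7: bank0 row2 -> MISS (open row2); precharges=4
Acc 8: bank0 row2 -> HIT
Acc 9: bank0 row0 -> MISS (open row0); precharges=5
Acc 10: bank0 row0 -> HIT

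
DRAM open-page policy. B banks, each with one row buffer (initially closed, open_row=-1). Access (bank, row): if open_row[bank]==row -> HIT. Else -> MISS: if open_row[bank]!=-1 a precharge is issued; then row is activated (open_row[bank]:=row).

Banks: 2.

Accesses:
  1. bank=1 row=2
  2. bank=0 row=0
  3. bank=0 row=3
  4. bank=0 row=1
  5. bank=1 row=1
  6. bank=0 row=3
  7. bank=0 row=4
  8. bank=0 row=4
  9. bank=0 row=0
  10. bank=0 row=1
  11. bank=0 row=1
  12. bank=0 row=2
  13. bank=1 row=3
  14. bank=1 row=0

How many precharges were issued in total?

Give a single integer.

Acc 1: bank1 row2 -> MISS (open row2); precharges=0
Acc 2: bank0 row0 -> MISS (open row0); precharges=0
Acc 3: bank0 row3 -> MISS (open row3); precharges=1
Acc 4: bank0 row1 -> MISS (open row1); precharges=2
Acc 5: bank1 row1 -> MISS (open row1); precharges=3
Acc 6: bank0 row3 -> MISS (open row3); precharges=4
Acc 7: bank0 row4 -> MISS (open row4); precharges=5
Acc 8: bank0 row4 -> HIT
Acc 9: bank0 row0 -> MISS (open row0); precharges=6
Acc 10: bank0 row1 -> MISS (open row1); precharges=7
Acc 11: bank0 row1 -> HIT
Acc 12: bank0 row2 -> MISS (open row2); precharges=8
Acc 13: bank1 row3 -> MISS (open row3); precharges=9
Acc 14: bank1 row0 -> MISS (open row0); precharges=10

Answer: 10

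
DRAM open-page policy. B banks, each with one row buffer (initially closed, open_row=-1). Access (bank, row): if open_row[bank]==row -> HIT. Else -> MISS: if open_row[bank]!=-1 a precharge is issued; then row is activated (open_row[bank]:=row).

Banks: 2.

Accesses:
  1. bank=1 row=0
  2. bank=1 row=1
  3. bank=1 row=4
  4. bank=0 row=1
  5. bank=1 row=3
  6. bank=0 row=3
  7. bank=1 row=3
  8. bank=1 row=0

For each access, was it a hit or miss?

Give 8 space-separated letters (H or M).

Answer: M M M M M M H M

Derivation:
Acc 1: bank1 row0 -> MISS (open row0); precharges=0
Acc 2: bank1 row1 -> MISS (open row1); precharges=1
Acc 3: bank1 row4 -> MISS (open row4); precharges=2
Acc 4: bank0 row1 -> MISS (open row1); precharges=2
Acc 5: bank1 row3 -> MISS (open row3); precharges=3
Acc 6: bank0 row3 -> MISS (open row3); precharges=4
Acc 7: bank1 row3 -> HIT
Acc 8: bank1 row0 -> MISS (open row0); precharges=5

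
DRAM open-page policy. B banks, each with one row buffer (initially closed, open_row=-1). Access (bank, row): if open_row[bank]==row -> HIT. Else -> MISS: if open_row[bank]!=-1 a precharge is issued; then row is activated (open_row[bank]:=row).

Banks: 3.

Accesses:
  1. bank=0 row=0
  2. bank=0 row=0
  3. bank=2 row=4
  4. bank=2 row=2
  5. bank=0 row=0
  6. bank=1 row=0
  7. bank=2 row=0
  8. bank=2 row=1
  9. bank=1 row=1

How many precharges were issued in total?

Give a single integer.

Answer: 4

Derivation:
Acc 1: bank0 row0 -> MISS (open row0); precharges=0
Acc 2: bank0 row0 -> HIT
Acc 3: bank2 row4 -> MISS (open row4); precharges=0
Acc 4: bank2 row2 -> MISS (open row2); precharges=1
Acc 5: bank0 row0 -> HIT
Acc 6: bank1 row0 -> MISS (open row0); precharges=1
Acc 7: bank2 row0 -> MISS (open row0); precharges=2
Acc 8: bank2 row1 -> MISS (open row1); precharges=3
Acc 9: bank1 row1 -> MISS (open row1); precharges=4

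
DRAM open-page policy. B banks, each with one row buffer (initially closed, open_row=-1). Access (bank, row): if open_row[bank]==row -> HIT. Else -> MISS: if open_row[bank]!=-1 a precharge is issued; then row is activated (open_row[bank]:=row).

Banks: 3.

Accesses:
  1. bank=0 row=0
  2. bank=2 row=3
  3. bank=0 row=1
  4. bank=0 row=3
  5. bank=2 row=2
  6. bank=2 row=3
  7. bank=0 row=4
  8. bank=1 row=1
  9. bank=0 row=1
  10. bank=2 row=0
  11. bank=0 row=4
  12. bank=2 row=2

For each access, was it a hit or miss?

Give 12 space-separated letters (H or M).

Acc 1: bank0 row0 -> MISS (open row0); precharges=0
Acc 2: bank2 row3 -> MISS (open row3); precharges=0
Acc 3: bank0 row1 -> MISS (open row1); precharges=1
Acc 4: bank0 row3 -> MISS (open row3); precharges=2
Acc 5: bank2 row2 -> MISS (open row2); precharges=3
Acc 6: bank2 row3 -> MISS (open row3); precharges=4
Acc 7: bank0 row4 -> MISS (open row4); precharges=5
Acc 8: bank1 row1 -> MISS (open row1); precharges=5
Acc 9: bank0 row1 -> MISS (open row1); precharges=6
Acc 10: bank2 row0 -> MISS (open row0); precharges=7
Acc 11: bank0 row4 -> MISS (open row4); precharges=8
Acc 12: bank2 row2 -> MISS (open row2); precharges=9

Answer: M M M M M M M M M M M M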